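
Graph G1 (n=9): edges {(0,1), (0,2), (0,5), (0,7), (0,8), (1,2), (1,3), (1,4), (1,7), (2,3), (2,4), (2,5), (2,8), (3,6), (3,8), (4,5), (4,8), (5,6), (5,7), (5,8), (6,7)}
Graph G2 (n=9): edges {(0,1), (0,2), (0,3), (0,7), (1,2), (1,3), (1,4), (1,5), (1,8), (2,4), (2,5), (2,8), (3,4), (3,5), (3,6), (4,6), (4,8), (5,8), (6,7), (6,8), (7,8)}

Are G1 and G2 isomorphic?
Yes, isomorphic

The graphs are isomorphic.
One valid mapping φ: V(G1) → V(G2): 0→4, 1→3, 2→1, 3→0, 4→5, 5→8, 6→7, 7→6, 8→2

Verify φ preserves adjacency — for each edge of G1, its image is an edge of G2:
  (0,1) → (φ(0),φ(1)) = (3,4) ∈ E(G2) ✓
  (0,2) → (φ(0),φ(2)) = (1,4) ∈ E(G2) ✓
  (0,5) → (φ(0),φ(5)) = (4,8) ∈ E(G2) ✓
  (0,7) → (φ(0),φ(7)) = (4,6) ∈ E(G2) ✓
  (0,8) → (φ(0),φ(8)) = (2,4) ∈ E(G2) ✓
  (1,2) → (φ(1),φ(2)) = (1,3) ∈ E(G2) ✓
  (1,3) → (φ(1),φ(3)) = (0,3) ∈ E(G2) ✓
  (1,4) → (φ(1),φ(4)) = (3,5) ∈ E(G2) ✓
  (1,7) → (φ(1),φ(7)) = (3,6) ∈ E(G2) ✓
  (2,3) → (φ(2),φ(3)) = (0,1) ∈ E(G2) ✓
  (2,4) → (φ(2),φ(4)) = (1,5) ∈ E(G2) ✓
  (2,5) → (φ(2),φ(5)) = (1,8) ∈ E(G2) ✓
  (2,8) → (φ(2),φ(8)) = (1,2) ∈ E(G2) ✓
  (3,6) → (φ(3),φ(6)) = (0,7) ∈ E(G2) ✓
  (3,8) → (φ(3),φ(8)) = (0,2) ∈ E(G2) ✓
  (4,5) → (φ(4),φ(5)) = (5,8) ∈ E(G2) ✓
  (4,8) → (φ(4),φ(8)) = (2,5) ∈ E(G2) ✓
  (5,6) → (φ(5),φ(6)) = (7,8) ∈ E(G2) ✓
  (5,7) → (φ(5),φ(7)) = (6,8) ∈ E(G2) ✓
  (5,8) → (φ(5),φ(8)) = (2,8) ∈ E(G2) ✓
  (6,7) → (φ(6),φ(7)) = (6,7) ∈ E(G2) ✓
All 21 edges of G1 map to edges of G2, and |E(G1)| = |E(G2)| = 21, so φ is a bijection on edges as well as vertices. Hence G1 ≅ G2.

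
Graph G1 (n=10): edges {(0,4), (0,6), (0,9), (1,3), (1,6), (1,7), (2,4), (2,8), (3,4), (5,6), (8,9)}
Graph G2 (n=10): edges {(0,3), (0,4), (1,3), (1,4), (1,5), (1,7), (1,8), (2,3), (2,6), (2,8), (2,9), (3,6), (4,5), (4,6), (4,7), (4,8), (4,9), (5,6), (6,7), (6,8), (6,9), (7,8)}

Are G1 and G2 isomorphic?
No, not isomorphic

The graphs are NOT isomorphic.

Counting triangles (3-cliques): G1 has 0, G2 has 13.
Triangle count is an isomorphism invariant, so differing triangle counts rule out isomorphism.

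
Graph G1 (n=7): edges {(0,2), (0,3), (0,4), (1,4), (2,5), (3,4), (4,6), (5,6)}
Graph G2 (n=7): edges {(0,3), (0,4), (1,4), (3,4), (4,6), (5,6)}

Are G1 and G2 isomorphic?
No, not isomorphic

The graphs are NOT isomorphic.

Counting edges: G1 has 8 edge(s); G2 has 6 edge(s).
Edge count is an isomorphism invariant (a bijection on vertices induces a bijection on edges), so differing edge counts rule out isomorphism.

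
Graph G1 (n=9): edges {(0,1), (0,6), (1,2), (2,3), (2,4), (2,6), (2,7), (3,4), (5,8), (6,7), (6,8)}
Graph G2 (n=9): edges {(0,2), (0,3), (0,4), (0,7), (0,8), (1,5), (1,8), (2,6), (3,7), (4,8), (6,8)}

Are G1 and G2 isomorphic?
Yes, isomorphic

The graphs are isomorphic.
One valid mapping φ: V(G1) → V(G2): 0→6, 1→2, 2→0, 3→7, 4→3, 5→5, 6→8, 7→4, 8→1

Verify φ preserves adjacency — for each edge of G1, its image is an edge of G2:
  (0,1) → (φ(0),φ(1)) = (2,6) ∈ E(G2) ✓
  (0,6) → (φ(0),φ(6)) = (6,8) ∈ E(G2) ✓
  (1,2) → (φ(1),φ(2)) = (0,2) ∈ E(G2) ✓
  (2,3) → (φ(2),φ(3)) = (0,7) ∈ E(G2) ✓
  (2,4) → (φ(2),φ(4)) = (0,3) ∈ E(G2) ✓
  (2,6) → (φ(2),φ(6)) = (0,8) ∈ E(G2) ✓
  (2,7) → (φ(2),φ(7)) = (0,4) ∈ E(G2) ✓
  (3,4) → (φ(3),φ(4)) = (3,7) ∈ E(G2) ✓
  (5,8) → (φ(5),φ(8)) = (1,5) ∈ E(G2) ✓
  (6,7) → (φ(6),φ(7)) = (4,8) ∈ E(G2) ✓
  (6,8) → (φ(6),φ(8)) = (1,8) ∈ E(G2) ✓
All 11 edges of G1 map to edges of G2, and |E(G1)| = |E(G2)| = 11, so φ is a bijection on edges as well as vertices. Hence G1 ≅ G2.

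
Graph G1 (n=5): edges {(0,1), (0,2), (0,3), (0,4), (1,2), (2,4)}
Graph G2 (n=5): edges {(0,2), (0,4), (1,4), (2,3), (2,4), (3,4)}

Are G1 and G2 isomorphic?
Yes, isomorphic

The graphs are isomorphic.
One valid mapping φ: V(G1) → V(G2): 0→4, 1→3, 2→2, 3→1, 4→0

Verify φ preserves adjacency — for each edge of G1, its image is an edge of G2:
  (0,1) → (φ(0),φ(1)) = (3,4) ∈ E(G2) ✓
  (0,2) → (φ(0),φ(2)) = (2,4) ∈ E(G2) ✓
  (0,3) → (φ(0),φ(3)) = (1,4) ∈ E(G2) ✓
  (0,4) → (φ(0),φ(4)) = (0,4) ∈ E(G2) ✓
  (1,2) → (φ(1),φ(2)) = (2,3) ∈ E(G2) ✓
  (2,4) → (φ(2),φ(4)) = (0,2) ∈ E(G2) ✓
All 6 edges of G1 map to edges of G2, and |E(G1)| = |E(G2)| = 6, so φ is a bijection on edges as well as vertices. Hence G1 ≅ G2.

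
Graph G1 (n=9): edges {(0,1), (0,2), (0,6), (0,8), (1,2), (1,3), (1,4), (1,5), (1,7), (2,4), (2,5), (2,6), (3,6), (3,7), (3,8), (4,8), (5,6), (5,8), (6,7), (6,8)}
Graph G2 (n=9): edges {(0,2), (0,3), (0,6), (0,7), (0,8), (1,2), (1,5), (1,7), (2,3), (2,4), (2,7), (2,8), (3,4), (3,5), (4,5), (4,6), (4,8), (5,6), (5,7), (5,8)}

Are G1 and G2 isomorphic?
Yes, isomorphic

The graphs are isomorphic.
One valid mapping φ: V(G1) → V(G2): 0→8, 1→5, 2→4, 3→7, 4→6, 5→3, 6→2, 7→1, 8→0

Verify φ preserves adjacency — for each edge of G1, its image is an edge of G2:
  (0,1) → (φ(0),φ(1)) = (5,8) ∈ E(G2) ✓
  (0,2) → (φ(0),φ(2)) = (4,8) ∈ E(G2) ✓
  (0,6) → (φ(0),φ(6)) = (2,8) ∈ E(G2) ✓
  (0,8) → (φ(0),φ(8)) = (0,8) ∈ E(G2) ✓
  (1,2) → (φ(1),φ(2)) = (4,5) ∈ E(G2) ✓
  (1,3) → (φ(1),φ(3)) = (5,7) ∈ E(G2) ✓
  (1,4) → (φ(1),φ(4)) = (5,6) ∈ E(G2) ✓
  (1,5) → (φ(1),φ(5)) = (3,5) ∈ E(G2) ✓
  (1,7) → (φ(1),φ(7)) = (1,5) ∈ E(G2) ✓
  (2,4) → (φ(2),φ(4)) = (4,6) ∈ E(G2) ✓
  (2,5) → (φ(2),φ(5)) = (3,4) ∈ E(G2) ✓
  (2,6) → (φ(2),φ(6)) = (2,4) ∈ E(G2) ✓
  (3,6) → (φ(3),φ(6)) = (2,7) ∈ E(G2) ✓
  (3,7) → (φ(3),φ(7)) = (1,7) ∈ E(G2) ✓
  (3,8) → (φ(3),φ(8)) = (0,7) ∈ E(G2) ✓
  (4,8) → (φ(4),φ(8)) = (0,6) ∈ E(G2) ✓
  (5,6) → (φ(5),φ(6)) = (2,3) ∈ E(G2) ✓
  (5,8) → (φ(5),φ(8)) = (0,3) ∈ E(G2) ✓
  (6,7) → (φ(6),φ(7)) = (1,2) ∈ E(G2) ✓
  (6,8) → (φ(6),φ(8)) = (0,2) ∈ E(G2) ✓
All 20 edges of G1 map to edges of G2, and |E(G1)| = |E(G2)| = 20, so φ is a bijection on edges as well as vertices. Hence G1 ≅ G2.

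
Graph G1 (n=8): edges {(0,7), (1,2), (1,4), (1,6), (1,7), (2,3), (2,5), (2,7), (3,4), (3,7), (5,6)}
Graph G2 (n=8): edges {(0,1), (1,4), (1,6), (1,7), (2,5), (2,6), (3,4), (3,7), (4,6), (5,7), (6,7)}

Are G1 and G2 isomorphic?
Yes, isomorphic

The graphs are isomorphic.
One valid mapping φ: V(G1) → V(G2): 0→0, 1→7, 2→6, 3→4, 4→3, 5→2, 6→5, 7→1

Verify φ preserves adjacency — for each edge of G1, its image is an edge of G2:
  (0,7) → (φ(0),φ(7)) = (0,1) ∈ E(G2) ✓
  (1,2) → (φ(1),φ(2)) = (6,7) ∈ E(G2) ✓
  (1,4) → (φ(1),φ(4)) = (3,7) ∈ E(G2) ✓
  (1,6) → (φ(1),φ(6)) = (5,7) ∈ E(G2) ✓
  (1,7) → (φ(1),φ(7)) = (1,7) ∈ E(G2) ✓
  (2,3) → (φ(2),φ(3)) = (4,6) ∈ E(G2) ✓
  (2,5) → (φ(2),φ(5)) = (2,6) ∈ E(G2) ✓
  (2,7) → (φ(2),φ(7)) = (1,6) ∈ E(G2) ✓
  (3,4) → (φ(3),φ(4)) = (3,4) ∈ E(G2) ✓
  (3,7) → (φ(3),φ(7)) = (1,4) ∈ E(G2) ✓
  (5,6) → (φ(5),φ(6)) = (2,5) ∈ E(G2) ✓
All 11 edges of G1 map to edges of G2, and |E(G1)| = |E(G2)| = 11, so φ is a bijection on edges as well as vertices. Hence G1 ≅ G2.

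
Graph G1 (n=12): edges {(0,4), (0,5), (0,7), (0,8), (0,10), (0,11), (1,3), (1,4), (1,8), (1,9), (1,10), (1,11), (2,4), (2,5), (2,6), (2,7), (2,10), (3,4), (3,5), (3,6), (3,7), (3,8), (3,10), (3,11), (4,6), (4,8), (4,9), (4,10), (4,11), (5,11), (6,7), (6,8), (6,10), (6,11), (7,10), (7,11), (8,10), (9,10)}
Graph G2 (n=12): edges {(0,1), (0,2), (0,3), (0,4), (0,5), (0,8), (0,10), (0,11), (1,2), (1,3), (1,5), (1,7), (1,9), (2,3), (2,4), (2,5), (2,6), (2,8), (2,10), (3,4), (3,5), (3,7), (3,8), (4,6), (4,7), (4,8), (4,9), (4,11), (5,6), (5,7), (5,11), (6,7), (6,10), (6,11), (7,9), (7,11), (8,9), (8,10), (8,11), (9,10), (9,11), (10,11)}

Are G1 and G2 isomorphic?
No, not isomorphic

The graphs are NOT isomorphic.

Counting triangles (3-cliques): G1 has 42, G2 has 51.
Triangle count is an isomorphism invariant, so differing triangle counts rule out isomorphism.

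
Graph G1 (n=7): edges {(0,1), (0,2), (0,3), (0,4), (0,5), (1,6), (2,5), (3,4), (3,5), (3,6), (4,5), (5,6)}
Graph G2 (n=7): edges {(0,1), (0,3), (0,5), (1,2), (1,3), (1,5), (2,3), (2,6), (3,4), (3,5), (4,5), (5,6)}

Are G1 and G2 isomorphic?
Yes, isomorphic

The graphs are isomorphic.
One valid mapping φ: V(G1) → V(G2): 0→5, 1→6, 2→4, 3→1, 4→0, 5→3, 6→2

Verify φ preserves adjacency — for each edge of G1, its image is an edge of G2:
  (0,1) → (φ(0),φ(1)) = (5,6) ∈ E(G2) ✓
  (0,2) → (φ(0),φ(2)) = (4,5) ∈ E(G2) ✓
  (0,3) → (φ(0),φ(3)) = (1,5) ∈ E(G2) ✓
  (0,4) → (φ(0),φ(4)) = (0,5) ∈ E(G2) ✓
  (0,5) → (φ(0),φ(5)) = (3,5) ∈ E(G2) ✓
  (1,6) → (φ(1),φ(6)) = (2,6) ∈ E(G2) ✓
  (2,5) → (φ(2),φ(5)) = (3,4) ∈ E(G2) ✓
  (3,4) → (φ(3),φ(4)) = (0,1) ∈ E(G2) ✓
  (3,5) → (φ(3),φ(5)) = (1,3) ∈ E(G2) ✓
  (3,6) → (φ(3),φ(6)) = (1,2) ∈ E(G2) ✓
  (4,5) → (φ(4),φ(5)) = (0,3) ∈ E(G2) ✓
  (5,6) → (φ(5),φ(6)) = (2,3) ∈ E(G2) ✓
All 12 edges of G1 map to edges of G2, and |E(G1)| = |E(G2)| = 12, so φ is a bijection on edges as well as vertices. Hence G1 ≅ G2.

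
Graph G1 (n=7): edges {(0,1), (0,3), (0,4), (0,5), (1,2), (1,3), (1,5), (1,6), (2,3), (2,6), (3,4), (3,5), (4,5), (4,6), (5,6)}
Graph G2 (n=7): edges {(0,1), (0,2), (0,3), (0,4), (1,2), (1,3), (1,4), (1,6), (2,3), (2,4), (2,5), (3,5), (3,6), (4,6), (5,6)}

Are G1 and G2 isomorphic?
Yes, isomorphic

The graphs are isomorphic.
One valid mapping φ: V(G1) → V(G2): 0→0, 1→3, 2→5, 3→2, 4→4, 5→1, 6→6

Verify φ preserves adjacency — for each edge of G1, its image is an edge of G2:
  (0,1) → (φ(0),φ(1)) = (0,3) ∈ E(G2) ✓
  (0,3) → (φ(0),φ(3)) = (0,2) ∈ E(G2) ✓
  (0,4) → (φ(0),φ(4)) = (0,4) ∈ E(G2) ✓
  (0,5) → (φ(0),φ(5)) = (0,1) ∈ E(G2) ✓
  (1,2) → (φ(1),φ(2)) = (3,5) ∈ E(G2) ✓
  (1,3) → (φ(1),φ(3)) = (2,3) ∈ E(G2) ✓
  (1,5) → (φ(1),φ(5)) = (1,3) ∈ E(G2) ✓
  (1,6) → (φ(1),φ(6)) = (3,6) ∈ E(G2) ✓
  (2,3) → (φ(2),φ(3)) = (2,5) ∈ E(G2) ✓
  (2,6) → (φ(2),φ(6)) = (5,6) ∈ E(G2) ✓
  (3,4) → (φ(3),φ(4)) = (2,4) ∈ E(G2) ✓
  (3,5) → (φ(3),φ(5)) = (1,2) ∈ E(G2) ✓
  (4,5) → (φ(4),φ(5)) = (1,4) ∈ E(G2) ✓
  (4,6) → (φ(4),φ(6)) = (4,6) ∈ E(G2) ✓
  (5,6) → (φ(5),φ(6)) = (1,6) ∈ E(G2) ✓
All 15 edges of G1 map to edges of G2, and |E(G1)| = |E(G2)| = 15, so φ is a bijection on edges as well as vertices. Hence G1 ≅ G2.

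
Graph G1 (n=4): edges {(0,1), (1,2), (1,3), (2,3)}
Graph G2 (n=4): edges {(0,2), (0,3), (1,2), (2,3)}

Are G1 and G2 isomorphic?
Yes, isomorphic

The graphs are isomorphic.
One valid mapping φ: V(G1) → V(G2): 0→1, 1→2, 2→0, 3→3

Verify φ preserves adjacency — for each edge of G1, its image is an edge of G2:
  (0,1) → (φ(0),φ(1)) = (1,2) ∈ E(G2) ✓
  (1,2) → (φ(1),φ(2)) = (0,2) ∈ E(G2) ✓
  (1,3) → (φ(1),φ(3)) = (2,3) ∈ E(G2) ✓
  (2,3) → (φ(2),φ(3)) = (0,3) ∈ E(G2) ✓
All 4 edges of G1 map to edges of G2, and |E(G1)| = |E(G2)| = 4, so φ is a bijection on edges as well as vertices. Hence G1 ≅ G2.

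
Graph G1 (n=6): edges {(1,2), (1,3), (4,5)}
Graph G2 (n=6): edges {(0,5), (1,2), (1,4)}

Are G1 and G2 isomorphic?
Yes, isomorphic

The graphs are isomorphic.
One valid mapping φ: V(G1) → V(G2): 0→3, 1→1, 2→2, 3→4, 4→0, 5→5

Verify φ preserves adjacency — for each edge of G1, its image is an edge of G2:
  (1,2) → (φ(1),φ(2)) = (1,2) ∈ E(G2) ✓
  (1,3) → (φ(1),φ(3)) = (1,4) ∈ E(G2) ✓
  (4,5) → (φ(4),φ(5)) = (0,5) ∈ E(G2) ✓
All 3 edges of G1 map to edges of G2, and |E(G1)| = |E(G2)| = 3, so φ is a bijection on edges as well as vertices. Hence G1 ≅ G2.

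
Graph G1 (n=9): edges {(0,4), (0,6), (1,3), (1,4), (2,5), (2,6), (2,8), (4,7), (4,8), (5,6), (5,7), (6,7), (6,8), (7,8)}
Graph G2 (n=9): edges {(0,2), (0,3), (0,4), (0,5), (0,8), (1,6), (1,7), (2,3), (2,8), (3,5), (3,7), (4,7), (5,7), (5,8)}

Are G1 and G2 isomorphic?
Yes, isomorphic

The graphs are isomorphic.
One valid mapping φ: V(G1) → V(G2): 0→4, 1→1, 2→8, 3→6, 4→7, 5→2, 6→0, 7→3, 8→5

Verify φ preserves adjacency — for each edge of G1, its image is an edge of G2:
  (0,4) → (φ(0),φ(4)) = (4,7) ∈ E(G2) ✓
  (0,6) → (φ(0),φ(6)) = (0,4) ∈ E(G2) ✓
  (1,3) → (φ(1),φ(3)) = (1,6) ∈ E(G2) ✓
  (1,4) → (φ(1),φ(4)) = (1,7) ∈ E(G2) ✓
  (2,5) → (φ(2),φ(5)) = (2,8) ∈ E(G2) ✓
  (2,6) → (φ(2),φ(6)) = (0,8) ∈ E(G2) ✓
  (2,8) → (φ(2),φ(8)) = (5,8) ∈ E(G2) ✓
  (4,7) → (φ(4),φ(7)) = (3,7) ∈ E(G2) ✓
  (4,8) → (φ(4),φ(8)) = (5,7) ∈ E(G2) ✓
  (5,6) → (φ(5),φ(6)) = (0,2) ∈ E(G2) ✓
  (5,7) → (φ(5),φ(7)) = (2,3) ∈ E(G2) ✓
  (6,7) → (φ(6),φ(7)) = (0,3) ∈ E(G2) ✓
  (6,8) → (φ(6),φ(8)) = (0,5) ∈ E(G2) ✓
  (7,8) → (φ(7),φ(8)) = (3,5) ∈ E(G2) ✓
All 14 edges of G1 map to edges of G2, and |E(G1)| = |E(G2)| = 14, so φ is a bijection on edges as well as vertices. Hence G1 ≅ G2.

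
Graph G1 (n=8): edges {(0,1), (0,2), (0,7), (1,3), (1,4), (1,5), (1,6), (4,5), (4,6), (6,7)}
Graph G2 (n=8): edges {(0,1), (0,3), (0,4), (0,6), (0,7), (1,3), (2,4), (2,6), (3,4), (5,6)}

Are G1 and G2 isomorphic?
Yes, isomorphic

The graphs are isomorphic.
One valid mapping φ: V(G1) → V(G2): 0→6, 1→0, 2→5, 3→7, 4→3, 5→1, 6→4, 7→2

Verify φ preserves adjacency — for each edge of G1, its image is an edge of G2:
  (0,1) → (φ(0),φ(1)) = (0,6) ∈ E(G2) ✓
  (0,2) → (φ(0),φ(2)) = (5,6) ∈ E(G2) ✓
  (0,7) → (φ(0),φ(7)) = (2,6) ∈ E(G2) ✓
  (1,3) → (φ(1),φ(3)) = (0,7) ∈ E(G2) ✓
  (1,4) → (φ(1),φ(4)) = (0,3) ∈ E(G2) ✓
  (1,5) → (φ(1),φ(5)) = (0,1) ∈ E(G2) ✓
  (1,6) → (φ(1),φ(6)) = (0,4) ∈ E(G2) ✓
  (4,5) → (φ(4),φ(5)) = (1,3) ∈ E(G2) ✓
  (4,6) → (φ(4),φ(6)) = (3,4) ∈ E(G2) ✓
  (6,7) → (φ(6),φ(7)) = (2,4) ∈ E(G2) ✓
All 10 edges of G1 map to edges of G2, and |E(G1)| = |E(G2)| = 10, so φ is a bijection on edges as well as vertices. Hence G1 ≅ G2.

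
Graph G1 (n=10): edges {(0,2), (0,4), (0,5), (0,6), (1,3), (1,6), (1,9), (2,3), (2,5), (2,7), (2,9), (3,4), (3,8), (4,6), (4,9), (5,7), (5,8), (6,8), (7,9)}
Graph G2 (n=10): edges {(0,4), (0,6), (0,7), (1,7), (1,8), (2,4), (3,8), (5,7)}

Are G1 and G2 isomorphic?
No, not isomorphic

The graphs are NOT isomorphic.

Connected components of G1: 1 component(s) with vertex sets [[0, 1, 2, 3, 4, 5, 6, 7, 8, 9]], sizes [10].
Connected components of G2: 2 component(s) with vertex sets [[9], [0, 1, 2, 3, 4, 5, 6, 7, 8]], sizes [1, 9].
The number of connected components (and the multiset of component sizes) is an isomorphism invariant — an isomorphism maps each component of G1 bijectively onto a component of G2. Since G1 has 1 component(s) and G2 has 2, they cannot be isomorphic.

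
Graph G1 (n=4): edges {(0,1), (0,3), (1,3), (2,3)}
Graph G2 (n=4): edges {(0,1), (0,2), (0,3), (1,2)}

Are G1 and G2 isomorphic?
Yes, isomorphic

The graphs are isomorphic.
One valid mapping φ: V(G1) → V(G2): 0→1, 1→2, 2→3, 3→0

Verify φ preserves adjacency — for each edge of G1, its image is an edge of G2:
  (0,1) → (φ(0),φ(1)) = (1,2) ∈ E(G2) ✓
  (0,3) → (φ(0),φ(3)) = (0,1) ∈ E(G2) ✓
  (1,3) → (φ(1),φ(3)) = (0,2) ∈ E(G2) ✓
  (2,3) → (φ(2),φ(3)) = (0,3) ∈ E(G2) ✓
All 4 edges of G1 map to edges of G2, and |E(G1)| = |E(G2)| = 4, so φ is a bijection on edges as well as vertices. Hence G1 ≅ G2.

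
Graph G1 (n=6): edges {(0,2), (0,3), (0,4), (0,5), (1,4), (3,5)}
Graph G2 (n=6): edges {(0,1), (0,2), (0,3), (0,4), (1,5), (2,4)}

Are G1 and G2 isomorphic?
Yes, isomorphic

The graphs are isomorphic.
One valid mapping φ: V(G1) → V(G2): 0→0, 1→5, 2→3, 3→4, 4→1, 5→2

Verify φ preserves adjacency — for each edge of G1, its image is an edge of G2:
  (0,2) → (φ(0),φ(2)) = (0,3) ∈ E(G2) ✓
  (0,3) → (φ(0),φ(3)) = (0,4) ∈ E(G2) ✓
  (0,4) → (φ(0),φ(4)) = (0,1) ∈ E(G2) ✓
  (0,5) → (φ(0),φ(5)) = (0,2) ∈ E(G2) ✓
  (1,4) → (φ(1),φ(4)) = (1,5) ∈ E(G2) ✓
  (3,5) → (φ(3),φ(5)) = (2,4) ∈ E(G2) ✓
All 6 edges of G1 map to edges of G2, and |E(G1)| = |E(G2)| = 6, so φ is a bijection on edges as well as vertices. Hence G1 ≅ G2.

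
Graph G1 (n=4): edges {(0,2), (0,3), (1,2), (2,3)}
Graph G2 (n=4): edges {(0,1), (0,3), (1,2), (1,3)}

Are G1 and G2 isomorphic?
Yes, isomorphic

The graphs are isomorphic.
One valid mapping φ: V(G1) → V(G2): 0→3, 1→2, 2→1, 3→0

Verify φ preserves adjacency — for each edge of G1, its image is an edge of G2:
  (0,2) → (φ(0),φ(2)) = (1,3) ∈ E(G2) ✓
  (0,3) → (φ(0),φ(3)) = (0,3) ∈ E(G2) ✓
  (1,2) → (φ(1),φ(2)) = (1,2) ∈ E(G2) ✓
  (2,3) → (φ(2),φ(3)) = (0,1) ∈ E(G2) ✓
All 4 edges of G1 map to edges of G2, and |E(G1)| = |E(G2)| = 4, so φ is a bijection on edges as well as vertices. Hence G1 ≅ G2.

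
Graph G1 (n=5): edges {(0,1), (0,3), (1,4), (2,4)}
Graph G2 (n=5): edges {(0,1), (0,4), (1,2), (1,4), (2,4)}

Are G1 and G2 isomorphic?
No, not isomorphic

The graphs are NOT isomorphic.

Degrees in G1: deg(0)=2, deg(1)=2, deg(2)=1, deg(3)=1, deg(4)=2.
Sorted degree sequence of G1: [2, 2, 2, 1, 1].
Degrees in G2: deg(0)=2, deg(1)=3, deg(2)=2, deg(3)=0, deg(4)=3.
Sorted degree sequence of G2: [3, 3, 2, 2, 0].
The (sorted) degree sequence is an isomorphism invariant, so since G1 and G2 have different degree sequences they cannot be isomorphic.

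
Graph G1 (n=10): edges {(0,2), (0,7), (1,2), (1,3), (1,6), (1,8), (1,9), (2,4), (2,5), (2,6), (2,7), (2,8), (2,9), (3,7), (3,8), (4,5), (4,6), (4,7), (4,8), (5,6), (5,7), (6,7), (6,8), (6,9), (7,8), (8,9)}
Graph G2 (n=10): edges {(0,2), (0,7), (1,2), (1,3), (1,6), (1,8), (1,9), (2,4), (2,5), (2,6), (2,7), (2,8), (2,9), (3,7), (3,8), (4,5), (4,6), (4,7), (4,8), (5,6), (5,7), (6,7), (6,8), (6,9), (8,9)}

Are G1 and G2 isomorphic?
No, not isomorphic

The graphs are NOT isomorphic.

Counting edges: G1 has 26 edge(s); G2 has 25 edge(s).
Edge count is an isomorphism invariant (a bijection on vertices induces a bijection on edges), so differing edge counts rule out isomorphism.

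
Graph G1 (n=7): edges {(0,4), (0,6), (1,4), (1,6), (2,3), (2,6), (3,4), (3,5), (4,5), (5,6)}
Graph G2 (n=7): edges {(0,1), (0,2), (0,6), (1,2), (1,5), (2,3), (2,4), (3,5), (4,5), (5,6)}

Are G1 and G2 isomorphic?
Yes, isomorphic

The graphs are isomorphic.
One valid mapping φ: V(G1) → V(G2): 0→3, 1→4, 2→6, 3→0, 4→2, 5→1, 6→5

Verify φ preserves adjacency — for each edge of G1, its image is an edge of G2:
  (0,4) → (φ(0),φ(4)) = (2,3) ∈ E(G2) ✓
  (0,6) → (φ(0),φ(6)) = (3,5) ∈ E(G2) ✓
  (1,4) → (φ(1),φ(4)) = (2,4) ∈ E(G2) ✓
  (1,6) → (φ(1),φ(6)) = (4,5) ∈ E(G2) ✓
  (2,3) → (φ(2),φ(3)) = (0,6) ∈ E(G2) ✓
  (2,6) → (φ(2),φ(6)) = (5,6) ∈ E(G2) ✓
  (3,4) → (φ(3),φ(4)) = (0,2) ∈ E(G2) ✓
  (3,5) → (φ(3),φ(5)) = (0,1) ∈ E(G2) ✓
  (4,5) → (φ(4),φ(5)) = (1,2) ∈ E(G2) ✓
  (5,6) → (φ(5),φ(6)) = (1,5) ∈ E(G2) ✓
All 10 edges of G1 map to edges of G2, and |E(G1)| = |E(G2)| = 10, so φ is a bijection on edges as well as vertices. Hence G1 ≅ G2.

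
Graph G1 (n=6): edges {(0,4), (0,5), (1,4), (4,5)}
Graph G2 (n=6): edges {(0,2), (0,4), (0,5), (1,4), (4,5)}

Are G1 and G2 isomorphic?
No, not isomorphic

The graphs are NOT isomorphic.

Counting edges: G1 has 4 edge(s); G2 has 5 edge(s).
Edge count is an isomorphism invariant (a bijection on vertices induces a bijection on edges), so differing edge counts rule out isomorphism.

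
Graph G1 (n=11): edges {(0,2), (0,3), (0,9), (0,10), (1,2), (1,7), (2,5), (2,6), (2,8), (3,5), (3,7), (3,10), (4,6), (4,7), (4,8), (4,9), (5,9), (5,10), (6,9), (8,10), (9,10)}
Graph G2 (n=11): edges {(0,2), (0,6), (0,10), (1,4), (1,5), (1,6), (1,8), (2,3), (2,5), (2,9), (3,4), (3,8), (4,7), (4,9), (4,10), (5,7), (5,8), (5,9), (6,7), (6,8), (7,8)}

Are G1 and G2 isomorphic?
Yes, isomorphic

The graphs are isomorphic.
One valid mapping φ: V(G1) → V(G2): 0→1, 1→10, 2→4, 3→6, 4→2, 5→7, 6→9, 7→0, 8→3, 9→5, 10→8

Verify φ preserves adjacency — for each edge of G1, its image is an edge of G2:
  (0,2) → (φ(0),φ(2)) = (1,4) ∈ E(G2) ✓
  (0,3) → (φ(0),φ(3)) = (1,6) ∈ E(G2) ✓
  (0,9) → (φ(0),φ(9)) = (1,5) ∈ E(G2) ✓
  (0,10) → (φ(0),φ(10)) = (1,8) ∈ E(G2) ✓
  (1,2) → (φ(1),φ(2)) = (4,10) ∈ E(G2) ✓
  (1,7) → (φ(1),φ(7)) = (0,10) ∈ E(G2) ✓
  (2,5) → (φ(2),φ(5)) = (4,7) ∈ E(G2) ✓
  (2,6) → (φ(2),φ(6)) = (4,9) ∈ E(G2) ✓
  (2,8) → (φ(2),φ(8)) = (3,4) ∈ E(G2) ✓
  (3,5) → (φ(3),φ(5)) = (6,7) ∈ E(G2) ✓
  (3,7) → (φ(3),φ(7)) = (0,6) ∈ E(G2) ✓
  (3,10) → (φ(3),φ(10)) = (6,8) ∈ E(G2) ✓
  (4,6) → (φ(4),φ(6)) = (2,9) ∈ E(G2) ✓
  (4,7) → (φ(4),φ(7)) = (0,2) ∈ E(G2) ✓
  (4,8) → (φ(4),φ(8)) = (2,3) ∈ E(G2) ✓
  (4,9) → (φ(4),φ(9)) = (2,5) ∈ E(G2) ✓
  (5,9) → (φ(5),φ(9)) = (5,7) ∈ E(G2) ✓
  (5,10) → (φ(5),φ(10)) = (7,8) ∈ E(G2) ✓
  (6,9) → (φ(6),φ(9)) = (5,9) ∈ E(G2) ✓
  (8,10) → (φ(8),φ(10)) = (3,8) ∈ E(G2) ✓
  (9,10) → (φ(9),φ(10)) = (5,8) ∈ E(G2) ✓
All 21 edges of G1 map to edges of G2, and |E(G1)| = |E(G2)| = 21, so φ is a bijection on edges as well as vertices. Hence G1 ≅ G2.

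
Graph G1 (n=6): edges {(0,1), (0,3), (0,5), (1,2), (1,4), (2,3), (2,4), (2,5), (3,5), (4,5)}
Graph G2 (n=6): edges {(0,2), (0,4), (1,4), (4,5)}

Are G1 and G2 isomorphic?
No, not isomorphic

The graphs are NOT isomorphic.

Counting triangles (3-cliques): G1 has 4, G2 has 0.
Triangle count is an isomorphism invariant, so differing triangle counts rule out isomorphism.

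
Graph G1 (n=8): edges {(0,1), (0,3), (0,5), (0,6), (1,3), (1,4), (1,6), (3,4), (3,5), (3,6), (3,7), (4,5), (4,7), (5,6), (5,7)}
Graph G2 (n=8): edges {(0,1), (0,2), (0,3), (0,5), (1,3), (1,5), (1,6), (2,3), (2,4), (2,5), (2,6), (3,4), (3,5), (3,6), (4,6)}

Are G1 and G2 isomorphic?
Yes, isomorphic

The graphs are isomorphic.
One valid mapping φ: V(G1) → V(G2): 0→5, 1→1, 2→7, 3→3, 4→6, 5→2, 6→0, 7→4

Verify φ preserves adjacency — for each edge of G1, its image is an edge of G2:
  (0,1) → (φ(0),φ(1)) = (1,5) ∈ E(G2) ✓
  (0,3) → (φ(0),φ(3)) = (3,5) ∈ E(G2) ✓
  (0,5) → (φ(0),φ(5)) = (2,5) ∈ E(G2) ✓
  (0,6) → (φ(0),φ(6)) = (0,5) ∈ E(G2) ✓
  (1,3) → (φ(1),φ(3)) = (1,3) ∈ E(G2) ✓
  (1,4) → (φ(1),φ(4)) = (1,6) ∈ E(G2) ✓
  (1,6) → (φ(1),φ(6)) = (0,1) ∈ E(G2) ✓
  (3,4) → (φ(3),φ(4)) = (3,6) ∈ E(G2) ✓
  (3,5) → (φ(3),φ(5)) = (2,3) ∈ E(G2) ✓
  (3,6) → (φ(3),φ(6)) = (0,3) ∈ E(G2) ✓
  (3,7) → (φ(3),φ(7)) = (3,4) ∈ E(G2) ✓
  (4,5) → (φ(4),φ(5)) = (2,6) ∈ E(G2) ✓
  (4,7) → (φ(4),φ(7)) = (4,6) ∈ E(G2) ✓
  (5,6) → (φ(5),φ(6)) = (0,2) ∈ E(G2) ✓
  (5,7) → (φ(5),φ(7)) = (2,4) ∈ E(G2) ✓
All 15 edges of G1 map to edges of G2, and |E(G1)| = |E(G2)| = 15, so φ is a bijection on edges as well as vertices. Hence G1 ≅ G2.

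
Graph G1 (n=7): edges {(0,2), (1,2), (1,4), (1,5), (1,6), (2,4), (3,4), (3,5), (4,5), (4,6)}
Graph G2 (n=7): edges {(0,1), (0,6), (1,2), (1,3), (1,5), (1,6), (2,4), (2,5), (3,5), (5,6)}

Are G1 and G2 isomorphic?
Yes, isomorphic

The graphs are isomorphic.
One valid mapping φ: V(G1) → V(G2): 0→4, 1→5, 2→2, 3→0, 4→1, 5→6, 6→3

Verify φ preserves adjacency — for each edge of G1, its image is an edge of G2:
  (0,2) → (φ(0),φ(2)) = (2,4) ∈ E(G2) ✓
  (1,2) → (φ(1),φ(2)) = (2,5) ∈ E(G2) ✓
  (1,4) → (φ(1),φ(4)) = (1,5) ∈ E(G2) ✓
  (1,5) → (φ(1),φ(5)) = (5,6) ∈ E(G2) ✓
  (1,6) → (φ(1),φ(6)) = (3,5) ∈ E(G2) ✓
  (2,4) → (φ(2),φ(4)) = (1,2) ∈ E(G2) ✓
  (3,4) → (φ(3),φ(4)) = (0,1) ∈ E(G2) ✓
  (3,5) → (φ(3),φ(5)) = (0,6) ∈ E(G2) ✓
  (4,5) → (φ(4),φ(5)) = (1,6) ∈ E(G2) ✓
  (4,6) → (φ(4),φ(6)) = (1,3) ∈ E(G2) ✓
All 10 edges of G1 map to edges of G2, and |E(G1)| = |E(G2)| = 10, so φ is a bijection on edges as well as vertices. Hence G1 ≅ G2.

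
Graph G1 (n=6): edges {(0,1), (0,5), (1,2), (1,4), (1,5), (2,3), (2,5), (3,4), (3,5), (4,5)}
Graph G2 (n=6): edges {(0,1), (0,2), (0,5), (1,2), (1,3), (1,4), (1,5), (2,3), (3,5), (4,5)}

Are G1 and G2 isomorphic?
Yes, isomorphic

The graphs are isomorphic.
One valid mapping φ: V(G1) → V(G2): 0→4, 1→5, 2→0, 3→2, 4→3, 5→1

Verify φ preserves adjacency — for each edge of G1, its image is an edge of G2:
  (0,1) → (φ(0),φ(1)) = (4,5) ∈ E(G2) ✓
  (0,5) → (φ(0),φ(5)) = (1,4) ∈ E(G2) ✓
  (1,2) → (φ(1),φ(2)) = (0,5) ∈ E(G2) ✓
  (1,4) → (φ(1),φ(4)) = (3,5) ∈ E(G2) ✓
  (1,5) → (φ(1),φ(5)) = (1,5) ∈ E(G2) ✓
  (2,3) → (φ(2),φ(3)) = (0,2) ∈ E(G2) ✓
  (2,5) → (φ(2),φ(5)) = (0,1) ∈ E(G2) ✓
  (3,4) → (φ(3),φ(4)) = (2,3) ∈ E(G2) ✓
  (3,5) → (φ(3),φ(5)) = (1,2) ∈ E(G2) ✓
  (4,5) → (φ(4),φ(5)) = (1,3) ∈ E(G2) ✓
All 10 edges of G1 map to edges of G2, and |E(G1)| = |E(G2)| = 10, so φ is a bijection on edges as well as vertices. Hence G1 ≅ G2.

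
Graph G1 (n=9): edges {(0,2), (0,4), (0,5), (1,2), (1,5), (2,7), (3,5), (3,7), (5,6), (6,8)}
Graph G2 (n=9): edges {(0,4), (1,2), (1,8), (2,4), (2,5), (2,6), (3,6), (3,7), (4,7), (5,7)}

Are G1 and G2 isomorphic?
Yes, isomorphic

The graphs are isomorphic.
One valid mapping φ: V(G1) → V(G2): 0→4, 1→5, 2→7, 3→6, 4→0, 5→2, 6→1, 7→3, 8→8

Verify φ preserves adjacency — for each edge of G1, its image is an edge of G2:
  (0,2) → (φ(0),φ(2)) = (4,7) ∈ E(G2) ✓
  (0,4) → (φ(0),φ(4)) = (0,4) ∈ E(G2) ✓
  (0,5) → (φ(0),φ(5)) = (2,4) ∈ E(G2) ✓
  (1,2) → (φ(1),φ(2)) = (5,7) ∈ E(G2) ✓
  (1,5) → (φ(1),φ(5)) = (2,5) ∈ E(G2) ✓
  (2,7) → (φ(2),φ(7)) = (3,7) ∈ E(G2) ✓
  (3,5) → (φ(3),φ(5)) = (2,6) ∈ E(G2) ✓
  (3,7) → (φ(3),φ(7)) = (3,6) ∈ E(G2) ✓
  (5,6) → (φ(5),φ(6)) = (1,2) ∈ E(G2) ✓
  (6,8) → (φ(6),φ(8)) = (1,8) ∈ E(G2) ✓
All 10 edges of G1 map to edges of G2, and |E(G1)| = |E(G2)| = 10, so φ is a bijection on edges as well as vertices. Hence G1 ≅ G2.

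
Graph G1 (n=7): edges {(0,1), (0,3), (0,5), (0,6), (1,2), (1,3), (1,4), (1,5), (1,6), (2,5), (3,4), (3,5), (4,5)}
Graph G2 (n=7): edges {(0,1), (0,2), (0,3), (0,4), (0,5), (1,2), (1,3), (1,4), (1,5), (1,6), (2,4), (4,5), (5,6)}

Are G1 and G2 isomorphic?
Yes, isomorphic

The graphs are isomorphic.
One valid mapping φ: V(G1) → V(G2): 0→5, 1→1, 2→3, 3→4, 4→2, 5→0, 6→6

Verify φ preserves adjacency — for each edge of G1, its image is an edge of G2:
  (0,1) → (φ(0),φ(1)) = (1,5) ∈ E(G2) ✓
  (0,3) → (φ(0),φ(3)) = (4,5) ∈ E(G2) ✓
  (0,5) → (φ(0),φ(5)) = (0,5) ∈ E(G2) ✓
  (0,6) → (φ(0),φ(6)) = (5,6) ∈ E(G2) ✓
  (1,2) → (φ(1),φ(2)) = (1,3) ∈ E(G2) ✓
  (1,3) → (φ(1),φ(3)) = (1,4) ∈ E(G2) ✓
  (1,4) → (φ(1),φ(4)) = (1,2) ∈ E(G2) ✓
  (1,5) → (φ(1),φ(5)) = (0,1) ∈ E(G2) ✓
  (1,6) → (φ(1),φ(6)) = (1,6) ∈ E(G2) ✓
  (2,5) → (φ(2),φ(5)) = (0,3) ∈ E(G2) ✓
  (3,4) → (φ(3),φ(4)) = (2,4) ∈ E(G2) ✓
  (3,5) → (φ(3),φ(5)) = (0,4) ∈ E(G2) ✓
  (4,5) → (φ(4),φ(5)) = (0,2) ∈ E(G2) ✓
All 13 edges of G1 map to edges of G2, and |E(G1)| = |E(G2)| = 13, so φ is a bijection on edges as well as vertices. Hence G1 ≅ G2.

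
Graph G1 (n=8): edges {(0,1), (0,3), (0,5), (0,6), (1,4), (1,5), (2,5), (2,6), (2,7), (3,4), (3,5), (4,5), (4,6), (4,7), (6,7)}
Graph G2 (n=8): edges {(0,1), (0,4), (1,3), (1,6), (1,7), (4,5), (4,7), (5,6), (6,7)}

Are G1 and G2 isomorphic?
No, not isomorphic

The graphs are NOT isomorphic.

Connected components of G1: 1 component(s) with vertex sets [[0, 1, 2, 3, 4, 5, 6, 7]], sizes [8].
Connected components of G2: 2 component(s) with vertex sets [[2], [0, 1, 3, 4, 5, 6, 7]], sizes [1, 7].
The number of connected components (and the multiset of component sizes) is an isomorphism invariant — an isomorphism maps each component of G1 bijectively onto a component of G2. Since G1 has 1 component(s) and G2 has 2, they cannot be isomorphic.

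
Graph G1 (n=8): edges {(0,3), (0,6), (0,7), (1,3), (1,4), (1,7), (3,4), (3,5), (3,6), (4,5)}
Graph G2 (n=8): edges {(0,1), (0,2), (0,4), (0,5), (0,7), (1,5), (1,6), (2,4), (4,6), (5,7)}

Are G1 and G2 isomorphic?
Yes, isomorphic

The graphs are isomorphic.
One valid mapping φ: V(G1) → V(G2): 0→4, 1→1, 2→3, 3→0, 4→5, 5→7, 6→2, 7→6

Verify φ preserves adjacency — for each edge of G1, its image is an edge of G2:
  (0,3) → (φ(0),φ(3)) = (0,4) ∈ E(G2) ✓
  (0,6) → (φ(0),φ(6)) = (2,4) ∈ E(G2) ✓
  (0,7) → (φ(0),φ(7)) = (4,6) ∈ E(G2) ✓
  (1,3) → (φ(1),φ(3)) = (0,1) ∈ E(G2) ✓
  (1,4) → (φ(1),φ(4)) = (1,5) ∈ E(G2) ✓
  (1,7) → (φ(1),φ(7)) = (1,6) ∈ E(G2) ✓
  (3,4) → (φ(3),φ(4)) = (0,5) ∈ E(G2) ✓
  (3,5) → (φ(3),φ(5)) = (0,7) ∈ E(G2) ✓
  (3,6) → (φ(3),φ(6)) = (0,2) ∈ E(G2) ✓
  (4,5) → (φ(4),φ(5)) = (5,7) ∈ E(G2) ✓
All 10 edges of G1 map to edges of G2, and |E(G1)| = |E(G2)| = 10, so φ is a bijection on edges as well as vertices. Hence G1 ≅ G2.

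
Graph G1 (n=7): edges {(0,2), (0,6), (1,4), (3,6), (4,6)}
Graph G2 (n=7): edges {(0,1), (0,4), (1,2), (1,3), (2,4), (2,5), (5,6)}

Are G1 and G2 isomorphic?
No, not isomorphic

The graphs are NOT isomorphic.

Degrees in G1: deg(0)=2, deg(1)=1, deg(2)=1, deg(3)=1, deg(4)=2, deg(5)=0, deg(6)=3.
Sorted degree sequence of G1: [3, 2, 2, 1, 1, 1, 0].
Degrees in G2: deg(0)=2, deg(1)=3, deg(2)=3, deg(3)=1, deg(4)=2, deg(5)=2, deg(6)=1.
Sorted degree sequence of G2: [3, 3, 2, 2, 2, 1, 1].
The (sorted) degree sequence is an isomorphism invariant, so since G1 and G2 have different degree sequences they cannot be isomorphic.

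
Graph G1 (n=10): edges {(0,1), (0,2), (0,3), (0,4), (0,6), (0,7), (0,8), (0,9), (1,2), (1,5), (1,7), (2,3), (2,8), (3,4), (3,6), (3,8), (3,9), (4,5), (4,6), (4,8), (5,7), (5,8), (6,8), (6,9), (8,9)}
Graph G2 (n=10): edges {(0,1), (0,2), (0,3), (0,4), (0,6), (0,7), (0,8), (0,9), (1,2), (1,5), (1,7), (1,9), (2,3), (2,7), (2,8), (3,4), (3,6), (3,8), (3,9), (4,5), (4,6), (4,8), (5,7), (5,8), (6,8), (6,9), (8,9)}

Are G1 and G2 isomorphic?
No, not isomorphic

The graphs are NOT isomorphic.

Counting edges: G1 has 25 edge(s); G2 has 27 edge(s).
Edge count is an isomorphism invariant (a bijection on vertices induces a bijection on edges), so differing edge counts rule out isomorphism.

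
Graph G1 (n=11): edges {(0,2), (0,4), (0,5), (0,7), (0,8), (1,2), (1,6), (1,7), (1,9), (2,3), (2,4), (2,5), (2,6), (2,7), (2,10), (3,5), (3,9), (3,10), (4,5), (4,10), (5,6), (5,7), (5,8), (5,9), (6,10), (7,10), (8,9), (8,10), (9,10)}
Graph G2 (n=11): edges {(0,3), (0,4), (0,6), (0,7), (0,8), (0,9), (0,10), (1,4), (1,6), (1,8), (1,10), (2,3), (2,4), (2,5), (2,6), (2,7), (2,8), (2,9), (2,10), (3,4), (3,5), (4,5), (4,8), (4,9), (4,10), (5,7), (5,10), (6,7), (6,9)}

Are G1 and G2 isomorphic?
Yes, isomorphic

The graphs are isomorphic.
One valid mapping φ: V(G1) → V(G2): 0→5, 1→1, 2→4, 3→9, 4→3, 5→2, 6→8, 7→10, 8→7, 9→6, 10→0

Verify φ preserves adjacency — for each edge of G1, its image is an edge of G2:
  (0,2) → (φ(0),φ(2)) = (4,5) ∈ E(G2) ✓
  (0,4) → (φ(0),φ(4)) = (3,5) ∈ E(G2) ✓
  (0,5) → (φ(0),φ(5)) = (2,5) ∈ E(G2) ✓
  (0,7) → (φ(0),φ(7)) = (5,10) ∈ E(G2) ✓
  (0,8) → (φ(0),φ(8)) = (5,7) ∈ E(G2) ✓
  (1,2) → (φ(1),φ(2)) = (1,4) ∈ E(G2) ✓
  (1,6) → (φ(1),φ(6)) = (1,8) ∈ E(G2) ✓
  (1,7) → (φ(1),φ(7)) = (1,10) ∈ E(G2) ✓
  (1,9) → (φ(1),φ(9)) = (1,6) ∈ E(G2) ✓
  (2,3) → (φ(2),φ(3)) = (4,9) ∈ E(G2) ✓
  (2,4) → (φ(2),φ(4)) = (3,4) ∈ E(G2) ✓
  (2,5) → (φ(2),φ(5)) = (2,4) ∈ E(G2) ✓
  (2,6) → (φ(2),φ(6)) = (4,8) ∈ E(G2) ✓
  (2,7) → (φ(2),φ(7)) = (4,10) ∈ E(G2) ✓
  (2,10) → (φ(2),φ(10)) = (0,4) ∈ E(G2) ✓
  (3,5) → (φ(3),φ(5)) = (2,9) ∈ E(G2) ✓
  (3,9) → (φ(3),φ(9)) = (6,9) ∈ E(G2) ✓
  (3,10) → (φ(3),φ(10)) = (0,9) ∈ E(G2) ✓
  (4,5) → (φ(4),φ(5)) = (2,3) ∈ E(G2) ✓
  (4,10) → (φ(4),φ(10)) = (0,3) ∈ E(G2) ✓
  (5,6) → (φ(5),φ(6)) = (2,8) ∈ E(G2) ✓
  (5,7) → (φ(5),φ(7)) = (2,10) ∈ E(G2) ✓
  (5,8) → (φ(5),φ(8)) = (2,7) ∈ E(G2) ✓
  (5,9) → (φ(5),φ(9)) = (2,6) ∈ E(G2) ✓
  (6,10) → (φ(6),φ(10)) = (0,8) ∈ E(G2) ✓
  (7,10) → (φ(7),φ(10)) = (0,10) ∈ E(G2) ✓
  (8,9) → (φ(8),φ(9)) = (6,7) ∈ E(G2) ✓
  (8,10) → (φ(8),φ(10)) = (0,7) ∈ E(G2) ✓
  (9,10) → (φ(9),φ(10)) = (0,6) ∈ E(G2) ✓
All 29 edges of G1 map to edges of G2, and |E(G1)| = |E(G2)| = 29, so φ is a bijection on edges as well as vertices. Hence G1 ≅ G2.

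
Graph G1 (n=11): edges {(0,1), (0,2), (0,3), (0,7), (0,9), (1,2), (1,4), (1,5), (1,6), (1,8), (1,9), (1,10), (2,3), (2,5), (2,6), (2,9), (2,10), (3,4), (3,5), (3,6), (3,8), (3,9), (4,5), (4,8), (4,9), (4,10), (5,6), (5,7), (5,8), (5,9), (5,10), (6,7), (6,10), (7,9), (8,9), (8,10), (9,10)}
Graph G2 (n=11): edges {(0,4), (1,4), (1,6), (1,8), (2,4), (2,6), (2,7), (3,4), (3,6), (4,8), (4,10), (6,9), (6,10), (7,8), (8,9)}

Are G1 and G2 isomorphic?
No, not isomorphic

The graphs are NOT isomorphic.

Connected components of G1: 1 component(s) with vertex sets [[0, 1, 2, 3, 4, 5, 6, 7, 8, 9, 10]], sizes [11].
Connected components of G2: 2 component(s) with vertex sets [[5], [0, 1, 2, 3, 4, 6, 7, 8, 9, 10]], sizes [1, 10].
The number of connected components (and the multiset of component sizes) is an isomorphism invariant — an isomorphism maps each component of G1 bijectively onto a component of G2. Since G1 has 1 component(s) and G2 has 2, they cannot be isomorphic.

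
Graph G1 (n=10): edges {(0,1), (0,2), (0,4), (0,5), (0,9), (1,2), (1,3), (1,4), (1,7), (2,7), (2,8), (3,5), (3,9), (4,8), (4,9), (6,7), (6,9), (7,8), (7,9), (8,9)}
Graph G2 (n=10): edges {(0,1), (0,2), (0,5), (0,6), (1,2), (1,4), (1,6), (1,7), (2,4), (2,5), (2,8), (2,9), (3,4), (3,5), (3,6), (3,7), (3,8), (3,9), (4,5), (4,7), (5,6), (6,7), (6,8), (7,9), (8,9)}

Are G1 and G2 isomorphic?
No, not isomorphic

The graphs are NOT isomorphic.

Degrees in G1: deg(0)=5, deg(1)=5, deg(2)=4, deg(3)=3, deg(4)=4, deg(5)=2, deg(6)=2, deg(7)=5, deg(8)=4, deg(9)=6.
Sorted degree sequence of G1: [6, 5, 5, 5, 4, 4, 4, 3, 2, 2].
Degrees in G2: deg(0)=4, deg(1)=5, deg(2)=6, deg(3)=6, deg(4)=5, deg(5)=5, deg(6)=6, deg(7)=5, deg(8)=4, deg(9)=4.
Sorted degree sequence of G2: [6, 6, 6, 5, 5, 5, 5, 4, 4, 4].
The (sorted) degree sequence is an isomorphism invariant, so since G1 and G2 have different degree sequences they cannot be isomorphic.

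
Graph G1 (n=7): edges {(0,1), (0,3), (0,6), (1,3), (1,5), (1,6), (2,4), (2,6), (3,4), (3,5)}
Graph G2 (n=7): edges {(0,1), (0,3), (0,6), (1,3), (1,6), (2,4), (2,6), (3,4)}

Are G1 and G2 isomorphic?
No, not isomorphic

The graphs are NOT isomorphic.

Counting edges: G1 has 10 edge(s); G2 has 8 edge(s).
Edge count is an isomorphism invariant (a bijection on vertices induces a bijection on edges), so differing edge counts rule out isomorphism.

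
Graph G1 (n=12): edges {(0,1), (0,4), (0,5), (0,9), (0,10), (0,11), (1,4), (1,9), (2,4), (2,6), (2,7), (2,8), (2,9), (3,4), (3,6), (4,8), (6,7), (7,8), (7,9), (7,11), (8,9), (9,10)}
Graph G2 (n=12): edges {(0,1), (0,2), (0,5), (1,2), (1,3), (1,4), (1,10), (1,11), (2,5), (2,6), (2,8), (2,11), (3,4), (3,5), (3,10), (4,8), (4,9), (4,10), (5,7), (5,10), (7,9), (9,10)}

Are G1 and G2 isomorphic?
Yes, isomorphic

The graphs are isomorphic.
One valid mapping φ: V(G1) → V(G2): 0→2, 1→0, 2→10, 3→7, 4→5, 5→6, 6→9, 7→4, 8→3, 9→1, 10→11, 11→8

Verify φ preserves adjacency — for each edge of G1, its image is an edge of G2:
  (0,1) → (φ(0),φ(1)) = (0,2) ∈ E(G2) ✓
  (0,4) → (φ(0),φ(4)) = (2,5) ∈ E(G2) ✓
  (0,5) → (φ(0),φ(5)) = (2,6) ∈ E(G2) ✓
  (0,9) → (φ(0),φ(9)) = (1,2) ∈ E(G2) ✓
  (0,10) → (φ(0),φ(10)) = (2,11) ∈ E(G2) ✓
  (0,11) → (φ(0),φ(11)) = (2,8) ∈ E(G2) ✓
  (1,4) → (φ(1),φ(4)) = (0,5) ∈ E(G2) ✓
  (1,9) → (φ(1),φ(9)) = (0,1) ∈ E(G2) ✓
  (2,4) → (φ(2),φ(4)) = (5,10) ∈ E(G2) ✓
  (2,6) → (φ(2),φ(6)) = (9,10) ∈ E(G2) ✓
  (2,7) → (φ(2),φ(7)) = (4,10) ∈ E(G2) ✓
  (2,8) → (φ(2),φ(8)) = (3,10) ∈ E(G2) ✓
  (2,9) → (φ(2),φ(9)) = (1,10) ∈ E(G2) ✓
  (3,4) → (φ(3),φ(4)) = (5,7) ∈ E(G2) ✓
  (3,6) → (φ(3),φ(6)) = (7,9) ∈ E(G2) ✓
  (4,8) → (φ(4),φ(8)) = (3,5) ∈ E(G2) ✓
  (6,7) → (φ(6),φ(7)) = (4,9) ∈ E(G2) ✓
  (7,8) → (φ(7),φ(8)) = (3,4) ∈ E(G2) ✓
  (7,9) → (φ(7),φ(9)) = (1,4) ∈ E(G2) ✓
  (7,11) → (φ(7),φ(11)) = (4,8) ∈ E(G2) ✓
  (8,9) → (φ(8),φ(9)) = (1,3) ∈ E(G2) ✓
  (9,10) → (φ(9),φ(10)) = (1,11) ∈ E(G2) ✓
All 22 edges of G1 map to edges of G2, and |E(G1)| = |E(G2)| = 22, so φ is a bijection on edges as well as vertices. Hence G1 ≅ G2.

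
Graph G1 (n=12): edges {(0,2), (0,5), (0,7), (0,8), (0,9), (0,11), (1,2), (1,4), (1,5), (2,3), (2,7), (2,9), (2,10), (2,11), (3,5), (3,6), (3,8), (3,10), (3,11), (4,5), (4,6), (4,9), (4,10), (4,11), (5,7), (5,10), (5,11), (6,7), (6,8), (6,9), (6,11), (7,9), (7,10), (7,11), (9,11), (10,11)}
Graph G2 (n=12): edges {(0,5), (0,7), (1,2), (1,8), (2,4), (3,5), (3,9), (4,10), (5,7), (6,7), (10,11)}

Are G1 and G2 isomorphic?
No, not isomorphic

The graphs are NOT isomorphic.

Connected components of G1: 1 component(s) with vertex sets [[0, 1, 2, 3, 4, 5, 6, 7, 8, 9, 10, 11]], sizes [12].
Connected components of G2: 2 component(s) with vertex sets [[0, 3, 5, 6, 7, 9], [1, 2, 4, 8, 10, 11]], sizes [6, 6].
The number of connected components (and the multiset of component sizes) is an isomorphism invariant — an isomorphism maps each component of G1 bijectively onto a component of G2. Since G1 has 1 component(s) and G2 has 2, they cannot be isomorphic.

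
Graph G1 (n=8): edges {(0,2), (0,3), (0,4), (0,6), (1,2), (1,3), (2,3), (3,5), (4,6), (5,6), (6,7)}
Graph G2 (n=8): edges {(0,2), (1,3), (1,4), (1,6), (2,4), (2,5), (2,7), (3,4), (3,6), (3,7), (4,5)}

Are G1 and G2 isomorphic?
Yes, isomorphic

The graphs are isomorphic.
One valid mapping φ: V(G1) → V(G2): 0→4, 1→6, 2→1, 3→3, 4→5, 5→7, 6→2, 7→0

Verify φ preserves adjacency — for each edge of G1, its image is an edge of G2:
  (0,2) → (φ(0),φ(2)) = (1,4) ∈ E(G2) ✓
  (0,3) → (φ(0),φ(3)) = (3,4) ∈ E(G2) ✓
  (0,4) → (φ(0),φ(4)) = (4,5) ∈ E(G2) ✓
  (0,6) → (φ(0),φ(6)) = (2,4) ∈ E(G2) ✓
  (1,2) → (φ(1),φ(2)) = (1,6) ∈ E(G2) ✓
  (1,3) → (φ(1),φ(3)) = (3,6) ∈ E(G2) ✓
  (2,3) → (φ(2),φ(3)) = (1,3) ∈ E(G2) ✓
  (3,5) → (φ(3),φ(5)) = (3,7) ∈ E(G2) ✓
  (4,6) → (φ(4),φ(6)) = (2,5) ∈ E(G2) ✓
  (5,6) → (φ(5),φ(6)) = (2,7) ∈ E(G2) ✓
  (6,7) → (φ(6),φ(7)) = (0,2) ∈ E(G2) ✓
All 11 edges of G1 map to edges of G2, and |E(G1)| = |E(G2)| = 11, so φ is a bijection on edges as well as vertices. Hence G1 ≅ G2.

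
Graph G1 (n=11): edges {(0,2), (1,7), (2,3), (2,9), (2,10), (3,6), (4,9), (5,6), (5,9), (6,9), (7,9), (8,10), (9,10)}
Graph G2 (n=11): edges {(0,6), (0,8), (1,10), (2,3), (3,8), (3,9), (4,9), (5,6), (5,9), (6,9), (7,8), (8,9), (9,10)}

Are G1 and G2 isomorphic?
Yes, isomorphic

The graphs are isomorphic.
One valid mapping φ: V(G1) → V(G2): 0→7, 1→1, 2→8, 3→0, 4→4, 5→5, 6→6, 7→10, 8→2, 9→9, 10→3

Verify φ preserves adjacency — for each edge of G1, its image is an edge of G2:
  (0,2) → (φ(0),φ(2)) = (7,8) ∈ E(G2) ✓
  (1,7) → (φ(1),φ(7)) = (1,10) ∈ E(G2) ✓
  (2,3) → (φ(2),φ(3)) = (0,8) ∈ E(G2) ✓
  (2,9) → (φ(2),φ(9)) = (8,9) ∈ E(G2) ✓
  (2,10) → (φ(2),φ(10)) = (3,8) ∈ E(G2) ✓
  (3,6) → (φ(3),φ(6)) = (0,6) ∈ E(G2) ✓
  (4,9) → (φ(4),φ(9)) = (4,9) ∈ E(G2) ✓
  (5,6) → (φ(5),φ(6)) = (5,6) ∈ E(G2) ✓
  (5,9) → (φ(5),φ(9)) = (5,9) ∈ E(G2) ✓
  (6,9) → (φ(6),φ(9)) = (6,9) ∈ E(G2) ✓
  (7,9) → (φ(7),φ(9)) = (9,10) ∈ E(G2) ✓
  (8,10) → (φ(8),φ(10)) = (2,3) ∈ E(G2) ✓
  (9,10) → (φ(9),φ(10)) = (3,9) ∈ E(G2) ✓
All 13 edges of G1 map to edges of G2, and |E(G1)| = |E(G2)| = 13, so φ is a bijection on edges as well as vertices. Hence G1 ≅ G2.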